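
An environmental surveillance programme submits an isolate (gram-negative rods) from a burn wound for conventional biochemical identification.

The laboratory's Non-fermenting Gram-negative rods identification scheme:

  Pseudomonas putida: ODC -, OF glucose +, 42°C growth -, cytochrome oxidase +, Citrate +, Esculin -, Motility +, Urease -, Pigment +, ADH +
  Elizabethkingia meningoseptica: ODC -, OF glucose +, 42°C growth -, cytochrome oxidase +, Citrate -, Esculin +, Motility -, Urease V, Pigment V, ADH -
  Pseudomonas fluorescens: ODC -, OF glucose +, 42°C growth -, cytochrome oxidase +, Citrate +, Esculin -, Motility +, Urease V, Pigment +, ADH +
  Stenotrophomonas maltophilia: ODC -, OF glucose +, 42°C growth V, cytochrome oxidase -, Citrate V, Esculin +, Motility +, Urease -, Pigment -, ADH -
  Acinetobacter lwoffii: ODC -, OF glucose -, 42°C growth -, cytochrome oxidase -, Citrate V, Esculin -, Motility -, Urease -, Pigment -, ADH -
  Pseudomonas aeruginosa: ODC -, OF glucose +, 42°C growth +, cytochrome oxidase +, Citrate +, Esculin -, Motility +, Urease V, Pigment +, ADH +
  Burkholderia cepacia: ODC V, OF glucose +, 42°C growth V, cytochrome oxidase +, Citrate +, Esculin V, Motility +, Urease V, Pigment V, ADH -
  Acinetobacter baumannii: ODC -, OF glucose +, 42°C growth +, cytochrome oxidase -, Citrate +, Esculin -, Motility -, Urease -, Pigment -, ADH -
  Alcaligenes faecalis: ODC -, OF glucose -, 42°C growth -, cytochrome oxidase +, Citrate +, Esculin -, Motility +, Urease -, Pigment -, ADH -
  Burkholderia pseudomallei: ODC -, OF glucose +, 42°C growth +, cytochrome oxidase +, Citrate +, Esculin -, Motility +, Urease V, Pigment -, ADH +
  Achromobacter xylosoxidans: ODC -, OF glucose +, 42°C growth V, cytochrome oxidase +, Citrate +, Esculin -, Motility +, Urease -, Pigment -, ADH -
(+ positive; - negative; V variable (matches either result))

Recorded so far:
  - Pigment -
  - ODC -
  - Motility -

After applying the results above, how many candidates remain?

3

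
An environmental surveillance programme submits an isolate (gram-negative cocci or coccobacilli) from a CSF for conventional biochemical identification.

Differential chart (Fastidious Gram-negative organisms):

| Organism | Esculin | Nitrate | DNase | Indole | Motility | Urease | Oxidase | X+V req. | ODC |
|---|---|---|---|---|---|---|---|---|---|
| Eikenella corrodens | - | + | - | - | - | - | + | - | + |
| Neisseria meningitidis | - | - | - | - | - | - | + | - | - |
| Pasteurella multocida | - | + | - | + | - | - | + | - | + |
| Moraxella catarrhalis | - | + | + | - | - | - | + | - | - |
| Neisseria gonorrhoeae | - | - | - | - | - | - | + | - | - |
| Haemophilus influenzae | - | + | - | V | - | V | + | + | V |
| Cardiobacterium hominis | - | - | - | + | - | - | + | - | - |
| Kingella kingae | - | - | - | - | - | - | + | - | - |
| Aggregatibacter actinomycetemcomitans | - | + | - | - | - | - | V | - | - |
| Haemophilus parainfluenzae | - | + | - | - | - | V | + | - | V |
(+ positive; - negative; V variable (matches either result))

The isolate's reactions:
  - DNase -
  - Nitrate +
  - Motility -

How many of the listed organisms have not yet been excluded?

Motility -: all 10 remaining candidates are consistent.
Nitrate +: excludes Neisseria meningitidis, Neisseria gonorrhoeae, Cardiobacterium hominis, Kingella kingae — 6 left.
DNase -: excludes Moraxella catarrhalis — 5 left.
Still consistent: Aggregatibacter actinomycetemcomitans, Eikenella corrodens, Haemophilus influenzae, Haemophilus parainfluenzae, Pasteurella multocida.

5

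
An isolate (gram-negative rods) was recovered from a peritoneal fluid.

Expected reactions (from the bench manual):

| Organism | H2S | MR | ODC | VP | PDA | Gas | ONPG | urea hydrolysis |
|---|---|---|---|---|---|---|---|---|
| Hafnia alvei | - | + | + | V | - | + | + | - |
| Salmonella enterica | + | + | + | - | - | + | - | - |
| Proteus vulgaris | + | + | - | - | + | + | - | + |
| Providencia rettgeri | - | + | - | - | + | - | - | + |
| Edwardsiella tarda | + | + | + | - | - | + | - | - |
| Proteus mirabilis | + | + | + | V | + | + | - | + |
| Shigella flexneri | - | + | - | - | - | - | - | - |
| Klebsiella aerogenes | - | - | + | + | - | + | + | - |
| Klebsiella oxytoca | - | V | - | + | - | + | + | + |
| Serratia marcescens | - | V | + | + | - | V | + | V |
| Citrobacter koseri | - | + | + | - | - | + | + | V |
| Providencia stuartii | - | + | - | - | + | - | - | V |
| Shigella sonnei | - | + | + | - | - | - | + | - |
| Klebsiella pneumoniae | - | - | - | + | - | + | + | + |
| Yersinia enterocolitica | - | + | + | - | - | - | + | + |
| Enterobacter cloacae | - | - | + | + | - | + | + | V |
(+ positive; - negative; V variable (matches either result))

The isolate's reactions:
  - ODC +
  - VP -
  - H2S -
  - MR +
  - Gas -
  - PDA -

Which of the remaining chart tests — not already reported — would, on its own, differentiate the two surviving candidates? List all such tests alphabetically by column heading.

urea hydrolysis

H2S -: excludes Salmonella enterica, Proteus vulgaris, Edwardsiella tarda, Proteus mirabilis — 12 left.
ODC +: excludes 5 organisms — 7 left.
PDA -: all 7 remaining candidates are consistent.
Gas -: excludes Hafnia alvei, Klebsiella aerogenes, Citrobacter koseri, Enterobacter cloacae — 3 left.
MR +: all 3 remaining candidates are consistent.
VP -: excludes Serratia marcescens — 2 left.
Two candidates remain: Shigella sonnei and Yersinia enterocolitica.
  ONPG: + vs + — same for both, does not separate.
  urea hydrolysis: Shigella sonnei -, Yersinia enterocolitica + — discriminates.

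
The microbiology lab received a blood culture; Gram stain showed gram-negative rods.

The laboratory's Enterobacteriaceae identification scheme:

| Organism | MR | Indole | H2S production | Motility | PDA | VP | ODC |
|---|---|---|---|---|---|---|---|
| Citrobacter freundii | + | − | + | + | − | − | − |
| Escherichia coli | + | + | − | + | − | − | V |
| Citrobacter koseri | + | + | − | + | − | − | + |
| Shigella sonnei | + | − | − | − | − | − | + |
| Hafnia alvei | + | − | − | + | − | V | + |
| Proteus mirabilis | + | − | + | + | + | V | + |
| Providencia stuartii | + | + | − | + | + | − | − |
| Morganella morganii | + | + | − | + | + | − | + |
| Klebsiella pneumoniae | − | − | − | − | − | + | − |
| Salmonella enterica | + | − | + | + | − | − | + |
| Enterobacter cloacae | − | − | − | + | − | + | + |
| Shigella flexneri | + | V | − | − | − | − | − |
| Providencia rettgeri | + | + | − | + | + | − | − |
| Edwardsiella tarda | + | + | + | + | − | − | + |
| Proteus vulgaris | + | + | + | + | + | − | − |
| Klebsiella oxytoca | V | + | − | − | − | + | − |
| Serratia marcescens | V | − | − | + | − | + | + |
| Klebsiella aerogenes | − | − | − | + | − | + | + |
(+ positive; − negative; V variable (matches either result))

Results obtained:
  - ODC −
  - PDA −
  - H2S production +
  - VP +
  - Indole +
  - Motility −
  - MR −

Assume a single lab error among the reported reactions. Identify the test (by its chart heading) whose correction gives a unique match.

As reported, no row in the chart matches all 7 reactions.
Reversing PDA → still no organism matches.
Reversing VP → still no organism matches.
Reversing H2S production (to −) → unique match: Klebsiella oxytoca.
Reversing MR → still no organism matches.
Reversing Indole → still no organism matches.
Reversing Motility → still no organism matches.
Reversing ODC → still no organism matches.

H2S production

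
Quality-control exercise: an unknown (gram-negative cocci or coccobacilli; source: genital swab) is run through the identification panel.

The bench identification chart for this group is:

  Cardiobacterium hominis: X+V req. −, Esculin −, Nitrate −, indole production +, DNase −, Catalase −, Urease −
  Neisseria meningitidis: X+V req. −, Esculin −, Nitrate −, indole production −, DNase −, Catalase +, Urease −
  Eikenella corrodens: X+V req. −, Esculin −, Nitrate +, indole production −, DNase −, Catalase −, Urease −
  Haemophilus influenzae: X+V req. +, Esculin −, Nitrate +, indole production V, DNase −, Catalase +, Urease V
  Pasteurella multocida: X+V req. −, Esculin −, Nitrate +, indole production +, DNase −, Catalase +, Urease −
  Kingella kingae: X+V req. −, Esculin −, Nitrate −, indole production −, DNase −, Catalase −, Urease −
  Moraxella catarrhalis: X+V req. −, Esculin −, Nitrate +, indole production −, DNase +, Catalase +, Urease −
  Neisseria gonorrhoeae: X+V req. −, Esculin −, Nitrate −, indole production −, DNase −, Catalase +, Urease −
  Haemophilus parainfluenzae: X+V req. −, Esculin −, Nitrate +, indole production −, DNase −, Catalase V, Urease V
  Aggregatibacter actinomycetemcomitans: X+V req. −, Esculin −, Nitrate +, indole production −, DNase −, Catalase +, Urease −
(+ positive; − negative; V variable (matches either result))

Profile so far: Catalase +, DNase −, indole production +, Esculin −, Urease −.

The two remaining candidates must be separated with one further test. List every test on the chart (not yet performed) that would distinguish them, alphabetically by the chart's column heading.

X+V req.

indole production +: excludes 7 organisms — 3 left.
DNase −: all 3 remaining candidates are consistent.
Esculin −: all 3 remaining candidates are consistent.
Urease −: all 3 remaining candidates are consistent.
Catalase +: excludes Cardiobacterium hominis — 2 left.
Two candidates remain: Haemophilus influenzae and Pasteurella multocida.
  X+V req.: Haemophilus influenzae +, Pasteurella multocida − — discriminates.
  Nitrate: + vs + — same for both, does not separate.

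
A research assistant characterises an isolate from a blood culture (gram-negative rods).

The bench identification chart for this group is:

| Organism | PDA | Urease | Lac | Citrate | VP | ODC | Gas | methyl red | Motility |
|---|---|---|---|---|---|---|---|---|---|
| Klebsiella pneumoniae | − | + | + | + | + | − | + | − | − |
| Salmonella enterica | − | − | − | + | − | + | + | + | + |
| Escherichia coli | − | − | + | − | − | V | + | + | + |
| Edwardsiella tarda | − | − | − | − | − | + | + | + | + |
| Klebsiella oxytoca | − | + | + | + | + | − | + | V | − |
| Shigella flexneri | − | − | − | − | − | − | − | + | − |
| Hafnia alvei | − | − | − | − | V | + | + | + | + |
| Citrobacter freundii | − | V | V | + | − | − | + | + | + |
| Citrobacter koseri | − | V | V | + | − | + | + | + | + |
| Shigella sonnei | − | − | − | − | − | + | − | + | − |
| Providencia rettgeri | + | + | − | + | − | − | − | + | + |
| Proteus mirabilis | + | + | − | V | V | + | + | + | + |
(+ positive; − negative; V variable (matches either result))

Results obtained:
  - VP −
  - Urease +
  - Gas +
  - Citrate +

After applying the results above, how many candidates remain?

3

Urease +: excludes 6 organisms — 6 left.
VP −: excludes Klebsiella pneumoniae, Klebsiella oxytoca — 4 left.
Citrate +: all 4 remaining candidates are consistent.
Gas +: excludes Providencia rettgeri — 3 left.
Still consistent: Citrobacter freundii, Citrobacter koseri, Proteus mirabilis.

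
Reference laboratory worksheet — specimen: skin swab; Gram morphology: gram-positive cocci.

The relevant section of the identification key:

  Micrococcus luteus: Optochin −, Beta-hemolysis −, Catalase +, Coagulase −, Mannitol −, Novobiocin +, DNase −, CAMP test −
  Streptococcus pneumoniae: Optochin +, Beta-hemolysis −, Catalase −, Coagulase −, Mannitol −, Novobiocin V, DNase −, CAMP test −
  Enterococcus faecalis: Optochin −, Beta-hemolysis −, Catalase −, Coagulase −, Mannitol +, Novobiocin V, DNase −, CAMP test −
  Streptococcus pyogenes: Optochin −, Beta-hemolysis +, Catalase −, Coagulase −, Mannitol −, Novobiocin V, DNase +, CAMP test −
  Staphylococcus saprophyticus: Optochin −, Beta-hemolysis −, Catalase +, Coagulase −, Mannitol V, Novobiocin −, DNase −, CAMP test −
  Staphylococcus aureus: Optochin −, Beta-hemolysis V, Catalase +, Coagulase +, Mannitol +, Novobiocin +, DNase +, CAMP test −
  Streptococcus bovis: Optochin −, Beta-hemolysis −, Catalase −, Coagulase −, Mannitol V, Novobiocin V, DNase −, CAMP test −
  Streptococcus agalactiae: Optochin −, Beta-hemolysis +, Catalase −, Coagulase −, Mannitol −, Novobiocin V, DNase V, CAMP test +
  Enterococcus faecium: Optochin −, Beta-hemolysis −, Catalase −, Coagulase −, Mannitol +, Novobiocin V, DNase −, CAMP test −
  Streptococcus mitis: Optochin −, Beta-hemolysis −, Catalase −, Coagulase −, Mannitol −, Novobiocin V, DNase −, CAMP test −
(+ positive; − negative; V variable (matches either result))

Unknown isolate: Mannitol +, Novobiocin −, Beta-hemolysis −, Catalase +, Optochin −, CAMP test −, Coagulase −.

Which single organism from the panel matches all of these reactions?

Staphylococcus saprophyticus

Catalase +: excludes 7 organisms — 3 left.
CAMP test −: all 3 remaining candidates are consistent.
Mannitol +: excludes Micrococcus luteus — 2 left.
Coagulase −: excludes Staphylococcus aureus — 1 left.
Optochin −: the one remaining candidate is consistent.
Beta-hemolysis −: the one remaining candidate is consistent.
Novobiocin −: the one remaining candidate is consistent.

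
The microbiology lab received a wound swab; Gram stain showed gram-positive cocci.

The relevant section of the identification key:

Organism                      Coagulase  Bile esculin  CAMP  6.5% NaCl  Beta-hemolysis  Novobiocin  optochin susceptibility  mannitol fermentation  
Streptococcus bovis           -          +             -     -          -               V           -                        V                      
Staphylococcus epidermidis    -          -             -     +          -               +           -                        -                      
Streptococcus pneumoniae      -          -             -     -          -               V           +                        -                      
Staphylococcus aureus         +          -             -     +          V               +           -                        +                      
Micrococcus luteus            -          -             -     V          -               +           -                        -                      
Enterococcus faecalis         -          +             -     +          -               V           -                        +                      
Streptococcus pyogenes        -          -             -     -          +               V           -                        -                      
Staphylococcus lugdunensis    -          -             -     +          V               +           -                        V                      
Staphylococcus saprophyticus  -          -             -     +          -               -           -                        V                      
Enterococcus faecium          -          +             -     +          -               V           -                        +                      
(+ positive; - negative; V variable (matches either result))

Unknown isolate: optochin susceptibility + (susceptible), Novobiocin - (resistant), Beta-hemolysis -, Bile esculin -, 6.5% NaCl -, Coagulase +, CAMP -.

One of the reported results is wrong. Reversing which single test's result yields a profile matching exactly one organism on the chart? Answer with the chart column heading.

As reported, no row in the chart matches all 7 reactions.
Reversing CAMP → still no organism matches.
Reversing optochin susceptibility → still no organism matches.
Reversing 6.5% NaCl → still no organism matches.
Reversing Coagulase (to -) → unique match: Streptococcus pneumoniae.
Reversing Novobiocin → still no organism matches.
Reversing Bile esculin → still no organism matches.
Reversing Beta-hemolysis → still no organism matches.

Coagulase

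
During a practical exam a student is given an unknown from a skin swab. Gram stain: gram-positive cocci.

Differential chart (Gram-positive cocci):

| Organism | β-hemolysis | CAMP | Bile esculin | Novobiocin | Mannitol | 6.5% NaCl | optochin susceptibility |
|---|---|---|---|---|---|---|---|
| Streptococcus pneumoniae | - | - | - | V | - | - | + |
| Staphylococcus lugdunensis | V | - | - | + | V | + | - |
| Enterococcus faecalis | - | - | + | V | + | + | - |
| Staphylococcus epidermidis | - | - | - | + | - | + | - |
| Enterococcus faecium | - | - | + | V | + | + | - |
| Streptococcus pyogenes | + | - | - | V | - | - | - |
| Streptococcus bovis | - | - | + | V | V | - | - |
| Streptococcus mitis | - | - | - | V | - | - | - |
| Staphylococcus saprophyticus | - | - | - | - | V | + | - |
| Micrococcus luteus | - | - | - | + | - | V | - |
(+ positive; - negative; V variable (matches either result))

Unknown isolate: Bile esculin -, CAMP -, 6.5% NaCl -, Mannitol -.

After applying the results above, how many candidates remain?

6.5% NaCl -: excludes 5 organisms — 5 left.
Mannitol -: all 5 remaining candidates are consistent.
CAMP -: all 5 remaining candidates are consistent.
Bile esculin -: excludes Streptococcus bovis — 4 left.
Still consistent: Micrococcus luteus, Streptococcus mitis, Streptococcus pneumoniae, Streptococcus pyogenes.

4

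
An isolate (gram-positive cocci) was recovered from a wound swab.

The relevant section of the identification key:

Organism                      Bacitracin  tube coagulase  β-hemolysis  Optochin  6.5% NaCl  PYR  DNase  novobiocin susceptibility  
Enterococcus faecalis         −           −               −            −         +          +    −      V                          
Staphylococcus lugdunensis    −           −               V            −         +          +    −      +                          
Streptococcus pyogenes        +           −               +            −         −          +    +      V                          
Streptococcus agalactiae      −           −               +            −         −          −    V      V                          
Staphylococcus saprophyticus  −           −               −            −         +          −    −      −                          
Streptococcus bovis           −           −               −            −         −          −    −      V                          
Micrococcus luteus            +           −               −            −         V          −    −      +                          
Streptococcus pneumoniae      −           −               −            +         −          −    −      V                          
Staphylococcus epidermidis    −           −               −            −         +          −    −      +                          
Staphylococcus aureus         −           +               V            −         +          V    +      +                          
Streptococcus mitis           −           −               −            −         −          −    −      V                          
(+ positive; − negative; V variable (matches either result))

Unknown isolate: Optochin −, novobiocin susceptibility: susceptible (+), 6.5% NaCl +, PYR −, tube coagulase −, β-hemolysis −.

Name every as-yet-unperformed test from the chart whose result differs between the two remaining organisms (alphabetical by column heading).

Bacitracin

novobiocin susceptibility +: excludes Staphylococcus saprophyticus — 10 left.
6.5% NaCl +: excludes 5 organisms — 5 left.
PYR −: excludes Enterococcus faecalis, Staphylococcus lugdunensis — 3 left.
Optochin −: all 3 remaining candidates are consistent.
β-hemolysis −: all 3 remaining candidates are consistent.
tube coagulase −: excludes Staphylococcus aureus — 2 left.
Two candidates remain: Micrococcus luteus and Staphylococcus epidermidis.
  Bacitracin: Micrococcus luteus +, Staphylococcus epidermidis − — discriminates.
  DNase: − vs − — same for both, does not separate.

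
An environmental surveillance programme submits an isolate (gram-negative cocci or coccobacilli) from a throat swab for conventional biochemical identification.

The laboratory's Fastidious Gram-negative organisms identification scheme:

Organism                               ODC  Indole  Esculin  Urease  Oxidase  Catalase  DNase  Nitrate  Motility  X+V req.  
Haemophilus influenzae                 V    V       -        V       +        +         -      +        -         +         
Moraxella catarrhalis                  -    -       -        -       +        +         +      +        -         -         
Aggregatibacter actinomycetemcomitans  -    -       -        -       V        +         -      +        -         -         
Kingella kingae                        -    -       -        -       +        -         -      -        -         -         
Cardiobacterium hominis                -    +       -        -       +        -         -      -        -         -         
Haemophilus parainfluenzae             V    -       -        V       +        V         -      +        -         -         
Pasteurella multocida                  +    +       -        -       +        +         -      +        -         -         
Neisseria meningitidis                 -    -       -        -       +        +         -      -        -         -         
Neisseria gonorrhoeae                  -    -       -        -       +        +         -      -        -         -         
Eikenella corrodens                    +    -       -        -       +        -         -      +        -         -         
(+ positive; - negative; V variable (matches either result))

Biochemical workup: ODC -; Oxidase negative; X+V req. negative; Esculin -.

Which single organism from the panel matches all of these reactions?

X+V req. -: excludes Haemophilus influenzae — 9 left.
Esculin -: all 9 remaining candidates are consistent.
Oxidase -: excludes 8 organisms — 1 left.
ODC -: the one remaining candidate is consistent.

Aggregatibacter actinomycetemcomitans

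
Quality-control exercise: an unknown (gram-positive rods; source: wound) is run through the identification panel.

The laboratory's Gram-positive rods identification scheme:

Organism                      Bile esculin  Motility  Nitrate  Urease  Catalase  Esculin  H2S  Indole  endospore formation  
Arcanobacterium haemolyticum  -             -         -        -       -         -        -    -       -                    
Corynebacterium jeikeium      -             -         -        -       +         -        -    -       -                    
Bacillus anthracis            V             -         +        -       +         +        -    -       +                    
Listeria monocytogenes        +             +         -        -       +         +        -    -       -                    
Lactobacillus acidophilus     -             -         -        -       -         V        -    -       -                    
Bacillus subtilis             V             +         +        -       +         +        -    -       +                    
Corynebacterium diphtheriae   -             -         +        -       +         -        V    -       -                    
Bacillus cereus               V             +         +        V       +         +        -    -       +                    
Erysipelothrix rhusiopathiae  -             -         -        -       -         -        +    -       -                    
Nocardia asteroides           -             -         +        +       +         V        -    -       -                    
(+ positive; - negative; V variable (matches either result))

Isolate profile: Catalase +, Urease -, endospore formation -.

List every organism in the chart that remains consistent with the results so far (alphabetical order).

Corynebacterium diphtheriae, Corynebacterium jeikeium, Listeria monocytogenes

Catalase +: excludes Arcanobacterium haemolyticum, Lactobacillus acidophilus, Erysipelothrix rhusiopathiae — 7 left.
endospore formation -: excludes Bacillus anthracis, Bacillus subtilis, Bacillus cereus — 4 left.
Urease -: excludes Nocardia asteroides — 3 left.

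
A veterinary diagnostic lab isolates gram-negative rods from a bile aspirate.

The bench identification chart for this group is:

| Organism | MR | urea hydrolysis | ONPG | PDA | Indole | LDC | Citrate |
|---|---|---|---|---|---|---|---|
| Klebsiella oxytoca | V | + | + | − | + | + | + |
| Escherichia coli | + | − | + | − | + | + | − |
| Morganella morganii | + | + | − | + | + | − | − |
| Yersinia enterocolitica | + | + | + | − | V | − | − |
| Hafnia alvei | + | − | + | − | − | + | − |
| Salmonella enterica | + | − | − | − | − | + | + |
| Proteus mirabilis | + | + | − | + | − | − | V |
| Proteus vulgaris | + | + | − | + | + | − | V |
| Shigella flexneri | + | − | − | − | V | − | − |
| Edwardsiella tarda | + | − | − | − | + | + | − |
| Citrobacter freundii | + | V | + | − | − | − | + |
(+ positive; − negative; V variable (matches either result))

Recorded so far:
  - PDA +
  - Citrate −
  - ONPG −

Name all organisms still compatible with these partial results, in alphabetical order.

PDA +: excludes 8 organisms — 3 left.
Citrate −: all 3 remaining candidates are consistent.
ONPG −: all 3 remaining candidates are consistent.

Morganella morganii, Proteus mirabilis, Proteus vulgaris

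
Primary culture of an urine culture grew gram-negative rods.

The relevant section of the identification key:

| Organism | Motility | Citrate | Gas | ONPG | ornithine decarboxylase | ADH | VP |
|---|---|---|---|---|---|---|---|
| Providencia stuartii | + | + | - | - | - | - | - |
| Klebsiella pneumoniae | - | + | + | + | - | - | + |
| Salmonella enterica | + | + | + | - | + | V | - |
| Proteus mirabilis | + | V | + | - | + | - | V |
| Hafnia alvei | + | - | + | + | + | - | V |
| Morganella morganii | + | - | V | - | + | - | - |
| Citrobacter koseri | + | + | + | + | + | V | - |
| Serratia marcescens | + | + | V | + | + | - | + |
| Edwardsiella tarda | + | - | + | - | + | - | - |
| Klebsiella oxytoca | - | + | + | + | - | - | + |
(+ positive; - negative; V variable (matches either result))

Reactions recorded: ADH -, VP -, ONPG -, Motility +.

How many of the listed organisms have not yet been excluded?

5

VP -: excludes Klebsiella pneumoniae, Serratia marcescens, Klebsiella oxytoca — 7 left.
Motility +: all 7 remaining candidates are consistent.
ADH -: all 7 remaining candidates are consistent.
ONPG -: excludes Hafnia alvei, Citrobacter koseri — 5 left.
Still consistent: Edwardsiella tarda, Morganella morganii, Proteus mirabilis, Providencia stuartii, Salmonella enterica.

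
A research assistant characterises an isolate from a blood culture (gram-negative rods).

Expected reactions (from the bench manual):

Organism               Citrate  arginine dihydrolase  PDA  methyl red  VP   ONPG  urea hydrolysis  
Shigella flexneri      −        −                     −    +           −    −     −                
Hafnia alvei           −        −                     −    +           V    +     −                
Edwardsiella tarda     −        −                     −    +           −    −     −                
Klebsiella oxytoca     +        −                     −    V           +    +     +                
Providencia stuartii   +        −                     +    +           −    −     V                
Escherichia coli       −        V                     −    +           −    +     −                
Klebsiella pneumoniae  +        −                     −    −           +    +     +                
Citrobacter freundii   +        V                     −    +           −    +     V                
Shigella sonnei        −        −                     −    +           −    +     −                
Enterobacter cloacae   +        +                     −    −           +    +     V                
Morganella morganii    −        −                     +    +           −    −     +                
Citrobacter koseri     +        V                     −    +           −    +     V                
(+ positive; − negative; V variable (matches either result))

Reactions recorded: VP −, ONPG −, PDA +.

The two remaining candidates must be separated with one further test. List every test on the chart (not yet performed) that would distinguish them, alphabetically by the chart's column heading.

Citrate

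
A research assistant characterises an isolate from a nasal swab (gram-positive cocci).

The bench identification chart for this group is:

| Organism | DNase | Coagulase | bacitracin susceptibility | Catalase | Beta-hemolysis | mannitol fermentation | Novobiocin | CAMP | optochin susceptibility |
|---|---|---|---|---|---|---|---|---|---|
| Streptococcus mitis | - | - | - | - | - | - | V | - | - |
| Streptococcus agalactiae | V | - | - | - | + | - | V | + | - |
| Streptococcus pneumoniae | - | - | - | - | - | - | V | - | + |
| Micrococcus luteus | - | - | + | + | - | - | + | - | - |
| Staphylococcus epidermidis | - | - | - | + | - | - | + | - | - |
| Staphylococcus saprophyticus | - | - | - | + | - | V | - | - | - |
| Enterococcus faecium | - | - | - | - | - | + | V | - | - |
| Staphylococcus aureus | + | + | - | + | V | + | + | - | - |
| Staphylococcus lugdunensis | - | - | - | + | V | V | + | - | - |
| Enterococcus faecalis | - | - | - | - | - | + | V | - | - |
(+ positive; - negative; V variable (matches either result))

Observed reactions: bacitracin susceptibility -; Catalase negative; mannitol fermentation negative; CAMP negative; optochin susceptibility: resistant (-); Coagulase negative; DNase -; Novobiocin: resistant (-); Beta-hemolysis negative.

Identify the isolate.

Catalase -: excludes 5 organisms — 5 left.
mannitol fermentation -: excludes Enterococcus faecium, Enterococcus faecalis — 3 left.
optochin susceptibility -: excludes Streptococcus pneumoniae — 2 left.
CAMP -: excludes Streptococcus agalactiae — 1 left.
Beta-hemolysis -: the one remaining candidate is consistent.
bacitracin susceptibility -: the one remaining candidate is consistent.
DNase -: the one remaining candidate is consistent.
Coagulase -: the one remaining candidate is consistent.
Novobiocin -: the one remaining candidate is consistent.

Streptococcus mitis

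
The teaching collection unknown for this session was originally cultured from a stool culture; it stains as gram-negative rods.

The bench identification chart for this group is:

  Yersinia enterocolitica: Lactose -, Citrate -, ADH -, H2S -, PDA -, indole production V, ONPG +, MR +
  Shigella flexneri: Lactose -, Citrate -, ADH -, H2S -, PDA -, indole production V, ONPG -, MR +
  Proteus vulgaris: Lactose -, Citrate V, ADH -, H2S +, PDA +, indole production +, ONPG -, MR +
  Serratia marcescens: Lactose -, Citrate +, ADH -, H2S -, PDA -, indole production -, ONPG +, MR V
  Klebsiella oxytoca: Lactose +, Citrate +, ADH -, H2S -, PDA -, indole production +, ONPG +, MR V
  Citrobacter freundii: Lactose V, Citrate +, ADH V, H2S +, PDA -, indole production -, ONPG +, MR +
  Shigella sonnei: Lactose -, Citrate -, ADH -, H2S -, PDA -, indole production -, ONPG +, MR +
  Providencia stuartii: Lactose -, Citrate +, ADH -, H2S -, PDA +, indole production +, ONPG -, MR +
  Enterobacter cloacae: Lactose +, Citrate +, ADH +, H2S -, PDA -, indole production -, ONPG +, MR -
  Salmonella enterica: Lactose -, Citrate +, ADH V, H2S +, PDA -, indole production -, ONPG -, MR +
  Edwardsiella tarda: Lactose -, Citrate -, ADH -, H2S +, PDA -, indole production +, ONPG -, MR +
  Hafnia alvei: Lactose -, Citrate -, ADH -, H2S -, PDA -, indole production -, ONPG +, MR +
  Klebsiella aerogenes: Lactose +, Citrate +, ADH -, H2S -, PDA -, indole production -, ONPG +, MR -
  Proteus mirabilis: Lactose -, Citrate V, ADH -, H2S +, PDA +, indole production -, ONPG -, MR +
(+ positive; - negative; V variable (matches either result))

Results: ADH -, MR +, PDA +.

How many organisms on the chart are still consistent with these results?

3

MR +: excludes Enterobacter cloacae, Klebsiella aerogenes — 12 left.
ADH -: all 12 remaining candidates are consistent.
PDA +: excludes 9 organisms — 3 left.
Still consistent: Proteus mirabilis, Proteus vulgaris, Providencia stuartii.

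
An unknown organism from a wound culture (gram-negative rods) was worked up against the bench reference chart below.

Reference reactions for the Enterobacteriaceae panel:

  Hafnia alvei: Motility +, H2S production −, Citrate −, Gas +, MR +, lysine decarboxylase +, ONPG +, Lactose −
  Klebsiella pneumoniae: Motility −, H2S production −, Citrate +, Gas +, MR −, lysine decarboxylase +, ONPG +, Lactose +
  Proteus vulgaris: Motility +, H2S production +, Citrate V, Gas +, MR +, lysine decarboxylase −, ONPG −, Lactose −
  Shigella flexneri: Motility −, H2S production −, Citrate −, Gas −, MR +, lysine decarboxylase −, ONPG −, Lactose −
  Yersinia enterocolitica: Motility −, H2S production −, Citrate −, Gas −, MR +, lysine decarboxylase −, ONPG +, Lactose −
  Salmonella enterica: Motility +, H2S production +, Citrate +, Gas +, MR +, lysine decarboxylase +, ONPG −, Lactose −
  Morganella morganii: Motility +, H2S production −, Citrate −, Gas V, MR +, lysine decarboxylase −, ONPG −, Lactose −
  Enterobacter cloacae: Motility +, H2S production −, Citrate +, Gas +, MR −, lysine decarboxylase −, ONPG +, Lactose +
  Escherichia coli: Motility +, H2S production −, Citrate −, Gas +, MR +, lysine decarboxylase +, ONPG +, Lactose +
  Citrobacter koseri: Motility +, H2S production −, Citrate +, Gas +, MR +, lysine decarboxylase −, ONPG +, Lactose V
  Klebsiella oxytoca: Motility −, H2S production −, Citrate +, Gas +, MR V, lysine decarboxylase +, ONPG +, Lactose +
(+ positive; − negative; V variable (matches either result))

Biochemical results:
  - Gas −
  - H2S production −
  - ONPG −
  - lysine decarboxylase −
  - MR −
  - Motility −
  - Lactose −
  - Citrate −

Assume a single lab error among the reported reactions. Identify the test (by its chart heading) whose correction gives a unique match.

As reported, no row in the chart matches all 8 reactions.
Reversing Lactose → still no organism matches.
Reversing MR (to +) → unique match: Shigella flexneri.
Reversing H2S production → still no organism matches.
Reversing lysine decarboxylase → still no organism matches.
Reversing Motility → still no organism matches.
Reversing Gas → still no organism matches.
Reversing ONPG → still no organism matches.
Reversing Citrate → still no organism matches.

MR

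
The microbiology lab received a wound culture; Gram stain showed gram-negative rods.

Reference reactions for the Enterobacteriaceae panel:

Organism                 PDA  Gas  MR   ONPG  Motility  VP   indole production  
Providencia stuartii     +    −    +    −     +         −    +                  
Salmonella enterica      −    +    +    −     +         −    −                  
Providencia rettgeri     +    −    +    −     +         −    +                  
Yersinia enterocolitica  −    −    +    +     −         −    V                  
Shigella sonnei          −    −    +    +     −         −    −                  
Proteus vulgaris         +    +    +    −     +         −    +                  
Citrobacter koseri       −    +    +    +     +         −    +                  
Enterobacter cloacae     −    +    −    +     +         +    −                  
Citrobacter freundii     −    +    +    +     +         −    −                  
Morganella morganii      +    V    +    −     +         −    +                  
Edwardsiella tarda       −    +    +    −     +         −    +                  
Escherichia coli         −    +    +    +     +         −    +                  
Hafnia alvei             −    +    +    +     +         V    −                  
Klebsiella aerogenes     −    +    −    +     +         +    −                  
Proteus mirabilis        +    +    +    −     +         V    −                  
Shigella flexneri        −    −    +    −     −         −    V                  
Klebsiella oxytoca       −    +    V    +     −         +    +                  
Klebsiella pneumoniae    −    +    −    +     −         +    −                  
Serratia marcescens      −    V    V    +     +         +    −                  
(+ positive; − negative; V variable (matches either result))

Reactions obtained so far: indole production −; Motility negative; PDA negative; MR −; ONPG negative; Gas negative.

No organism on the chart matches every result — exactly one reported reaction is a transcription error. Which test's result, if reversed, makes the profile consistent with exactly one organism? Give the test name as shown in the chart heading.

MR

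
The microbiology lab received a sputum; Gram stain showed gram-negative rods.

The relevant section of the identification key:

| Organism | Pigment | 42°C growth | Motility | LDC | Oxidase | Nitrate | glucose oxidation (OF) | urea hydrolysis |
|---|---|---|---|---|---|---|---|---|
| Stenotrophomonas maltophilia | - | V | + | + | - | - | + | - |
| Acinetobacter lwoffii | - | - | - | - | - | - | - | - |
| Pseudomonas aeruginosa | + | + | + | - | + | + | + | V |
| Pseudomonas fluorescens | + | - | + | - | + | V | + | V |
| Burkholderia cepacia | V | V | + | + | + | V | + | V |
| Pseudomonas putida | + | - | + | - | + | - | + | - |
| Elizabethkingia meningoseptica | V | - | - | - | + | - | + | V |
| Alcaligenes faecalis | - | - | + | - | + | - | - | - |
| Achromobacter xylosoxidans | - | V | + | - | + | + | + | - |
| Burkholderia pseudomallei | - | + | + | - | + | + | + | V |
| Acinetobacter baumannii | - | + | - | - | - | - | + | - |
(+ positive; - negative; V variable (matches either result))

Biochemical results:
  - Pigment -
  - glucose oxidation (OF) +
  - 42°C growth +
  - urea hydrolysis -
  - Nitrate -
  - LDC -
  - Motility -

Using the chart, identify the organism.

Acinetobacter baumannii

Pigment -: excludes Pseudomonas aeruginosa, Pseudomonas fluorescens, Pseudomonas putida — 8 left.
42°C growth +: excludes Acinetobacter lwoffii, Elizabethkingia meningoseptica, Alcaligenes faecalis — 5 left.
glucose oxidation (OF) +: all 5 remaining candidates are consistent.
LDC -: excludes Stenotrophomonas maltophilia, Burkholderia cepacia — 3 left.
Motility -: excludes Achromobacter xylosoxidans, Burkholderia pseudomallei — 1 left.
Nitrate -: the one remaining candidate is consistent.
urea hydrolysis -: the one remaining candidate is consistent.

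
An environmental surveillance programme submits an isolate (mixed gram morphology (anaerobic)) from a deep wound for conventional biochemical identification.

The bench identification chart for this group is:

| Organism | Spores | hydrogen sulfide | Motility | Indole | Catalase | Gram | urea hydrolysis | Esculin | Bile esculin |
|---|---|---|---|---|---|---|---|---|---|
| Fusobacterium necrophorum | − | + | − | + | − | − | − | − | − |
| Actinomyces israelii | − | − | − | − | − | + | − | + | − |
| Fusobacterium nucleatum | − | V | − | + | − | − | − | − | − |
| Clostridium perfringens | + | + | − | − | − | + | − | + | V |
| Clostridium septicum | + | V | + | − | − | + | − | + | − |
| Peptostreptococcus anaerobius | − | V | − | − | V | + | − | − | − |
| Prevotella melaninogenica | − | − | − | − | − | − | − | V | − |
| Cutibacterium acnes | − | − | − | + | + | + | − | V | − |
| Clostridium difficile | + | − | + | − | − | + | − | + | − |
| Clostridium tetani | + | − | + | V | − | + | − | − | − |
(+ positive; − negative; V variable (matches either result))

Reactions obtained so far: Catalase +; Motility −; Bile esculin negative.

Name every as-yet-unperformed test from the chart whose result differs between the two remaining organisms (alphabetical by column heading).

Indole

Motility −: excludes Clostridium septicum, Clostridium difficile, Clostridium tetani — 7 left.
Catalase +: excludes 5 organisms — 2 left.
Bile esculin −: all 2 remaining candidates are consistent.
Two candidates remain: Cutibacterium acnes and Peptostreptococcus anaerobius.
  Spores: − vs − — same for both, does not separate.
  hydrogen sulfide: − vs V — variable for at least one, does not separate.
  Indole: Cutibacterium acnes +, Peptostreptococcus anaerobius − — discriminates.
  Gram: + vs + — same for both, does not separate.
  urea hydrolysis: − vs − — same for both, does not separate.
  Esculin: V vs − — variable for at least one, does not separate.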